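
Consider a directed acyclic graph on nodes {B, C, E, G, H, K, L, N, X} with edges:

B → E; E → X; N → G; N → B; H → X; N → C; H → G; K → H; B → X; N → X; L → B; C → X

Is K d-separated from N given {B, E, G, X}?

No

There are 5 undirected paths between K and N; checking each against the conditioning set {B, E, G, X}:
Path 1: K → H → G ← N
  H is a chain and H is not conditioned on; G is a collider and G is conditioned on, which opens it — no node blocks this path, so it is active.
Path 2: K → H → X ← C ← N
  H is a chain and H is not conditioned on; X is a collider and X is conditioned on, which opens it; C is a chain and C is not conditioned on — no node blocks this path, so it is active.
Path 3: K → H → X ← N
  H is a chain and H is not conditioned on; X is a collider and X is conditioned on, which opens it — no node blocks this path, so it is active.
Path 4: K → H → X ← E ← B ← N
  E is a chain here and E is conditioned on, so the path is blocked at E.
Path 5: K → H → X ← B ← N
  B is a chain here and B is conditioned on, so the path is blocked at B.
Because an active path exists, K and N are not d-separated.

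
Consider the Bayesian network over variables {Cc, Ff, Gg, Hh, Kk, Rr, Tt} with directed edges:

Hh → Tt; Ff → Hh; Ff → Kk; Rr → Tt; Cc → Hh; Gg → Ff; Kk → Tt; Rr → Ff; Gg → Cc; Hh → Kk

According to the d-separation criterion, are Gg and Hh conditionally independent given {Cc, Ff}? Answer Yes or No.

Yes

We examine all 6 paths between Gg and Hh:
Path 1: Gg → Cc → Hh
  Cc is a chain here and Cc is conditioned on, so the path is blocked at Cc.
Path 2: Gg → Ff → Kk → Tt ← Hh
  Ff is a chain here and Ff is conditioned on, so the path is blocked at Ff.
Path 3: Gg → Ff → Kk ← Hh
  Ff is a chain here and Ff is conditioned on, so the path is blocked at Ff.
Path 4: Gg → Ff → Hh
  Ff is a chain here and Ff is conditioned on, so the path is blocked at Ff.
Path 5: Gg → Ff ← Rr → Tt ← Kk ← Hh
  Tt is a collider here and neither Tt nor any of its descendants is conditioned on, so the collider stays closed — the path is blocked at Tt.
Path 6: Gg → Ff ← Rr → Tt ← Hh
  Tt is a collider here and neither Tt nor any of its descendants is conditioned on, so the collider stays closed — the path is blocked at Tt.
Every path is blocked, so Gg and Hh are d-separated given {Cc, Ff}.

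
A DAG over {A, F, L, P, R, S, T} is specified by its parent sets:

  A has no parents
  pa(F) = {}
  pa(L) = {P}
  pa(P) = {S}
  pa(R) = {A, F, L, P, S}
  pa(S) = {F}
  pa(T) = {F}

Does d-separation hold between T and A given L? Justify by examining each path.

Yes

4 paths connect T and A; each must be blocked for d-separation to hold:
Path 1: T ← F → S → R ← A
  R is a collider here and neither R nor any of its descendants is conditioned on, so the collider stays closed — the path is blocked at R.
Path 2: T ← F → S → P → R ← A
  R is a collider here and neither R nor any of its descendants is conditioned on, so the collider stays closed — the path is blocked at R.
Path 3: T ← F → S → P → L → R ← A
  L is a chain here and L is conditioned on, so the path is blocked at L.
Path 4: T ← F → R ← A
  R is a collider here and neither R nor any of its descendants is conditioned on, so the collider stays closed — the path is blocked at R.
All paths are blocked; T ⊥ A | {L} holds.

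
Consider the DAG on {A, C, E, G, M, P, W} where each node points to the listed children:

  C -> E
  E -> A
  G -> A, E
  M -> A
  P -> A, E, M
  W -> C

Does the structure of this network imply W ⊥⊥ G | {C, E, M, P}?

Enumerating the 4 paths from W to G and testing each for blocking by {C, E, M, P}:
Path 1: W → C → E ← G
  C is a chain here and C is conditioned on, so the path is blocked at C.
Path 2: W → C → E → A ← G
  C is a chain here and C is conditioned on, so the path is blocked at C.
Path 3: W → C → E ← P → A ← G
  C is a chain here and C is conditioned on, so the path is blocked at C.
Path 4: W → C → E ← P → M → A ← G
  C is a chain here and C is conditioned on, so the path is blocked at C.
Every path is blocked, so W and G are d-separated given {C, E, M, P}.

Yes — W and G are d-separated given {C, E, M, P}.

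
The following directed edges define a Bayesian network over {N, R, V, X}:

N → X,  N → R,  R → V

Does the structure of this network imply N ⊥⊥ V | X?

No — N and V are not d-separated given {X}.

Only one path connects N and V:
Path 1: N → R → V
  R is a chain and R is not conditioned on — no node blocks this path, so it is active.
At least one path is unblocked, so d-separation fails.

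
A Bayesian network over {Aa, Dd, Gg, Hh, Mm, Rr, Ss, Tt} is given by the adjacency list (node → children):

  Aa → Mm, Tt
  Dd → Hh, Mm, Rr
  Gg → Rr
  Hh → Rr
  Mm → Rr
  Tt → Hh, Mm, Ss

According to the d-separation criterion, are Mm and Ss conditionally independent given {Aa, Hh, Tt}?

We examine all 6 paths between Mm and Ss:
Path 1: Mm ← Dd → Rr ← Hh ← Tt → Ss
  Rr is a collider here and neither Rr nor any of its descendants is conditioned on, so the collider stays closed — the path is blocked at Rr.
Path 2: Mm ← Dd → Hh ← Tt → Ss
  Tt is a fork here and Tt is conditioned on, so the path is blocked at Tt.
Path 3: Mm ← Tt → Ss
  Tt is a fork here and Tt is conditioned on, so the path is blocked at Tt.
Path 4: Mm → Rr ← Dd → Hh ← Tt → Ss
  Rr is a collider here and neither Rr nor any of its descendants is conditioned on, so the collider stays closed — the path is blocked at Rr.
Path 5: Mm → Rr ← Hh ← Tt → Ss
  Rr is a collider here and neither Rr nor any of its descendants is conditioned on, so the collider stays closed — the path is blocked at Rr.
Path 6: Mm ← Aa → Tt → Ss
  Aa is a fork here and Aa is conditioned on, so the path is blocked at Aa.
Since every path is blocked, d-separation holds.

Yes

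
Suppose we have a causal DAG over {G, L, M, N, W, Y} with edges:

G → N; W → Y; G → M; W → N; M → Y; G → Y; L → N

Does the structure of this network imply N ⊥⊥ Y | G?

No

Enumerating the 3 paths from N to Y and testing each for blocking by {G}:
Path 1: N ← W → Y
  W is a fork and W is not conditioned on — no node blocks this path, so it is active.
Path 2: N ← G → Y
  G is a fork here and G is conditioned on, so the path is blocked at G.
Path 3: N ← G → M → Y
  G is a fork here and G is conditioned on, so the path is blocked at G.
Since the path N ← W → Y is active, N and Y are not d-separated given {G}.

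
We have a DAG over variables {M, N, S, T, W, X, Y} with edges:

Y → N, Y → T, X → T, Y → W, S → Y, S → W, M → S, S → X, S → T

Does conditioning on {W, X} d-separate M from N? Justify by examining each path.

We examine all 4 paths between M and N:
Path 1: M → S → X → T ← Y → N
  X is a chain here and X is conditioned on, so the path is blocked at X.
Path 2: M → S → Y → N
  S is a chain and S is not conditioned on; Y is a chain and Y is not conditioned on — no node blocks this path, so it is active.
Path 3: M → S → W ← Y → N
  S is a chain and S is not conditioned on; W is a collider and W is conditioned on, which opens it; Y is a fork and Y is not conditioned on — no node blocks this path, so it is active.
Path 4: M → S → T ← Y → N
  T is a collider here and neither T nor any of its descendants is conditioned on, so the collider stays closed — the path is blocked at T.
At least one path is unblocked, so d-separation fails.

No — M and N are not d-separated given {W, X}.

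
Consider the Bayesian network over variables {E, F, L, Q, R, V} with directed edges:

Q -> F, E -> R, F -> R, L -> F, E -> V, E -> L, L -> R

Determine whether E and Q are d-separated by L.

Yes

We examine all 4 paths between E and Q:
  1. E → R ← L → F ← Q — R:collider[blocks]; L:fork[blocks]; F:collider[blocks] ⇒ blocked
  2. E → R ← F ← Q — R:collider[blocks]; F:chain[open] ⇒ blocked
  3. E → L → R ← F ← Q — L:chain[blocks]; R:collider[blocks]; F:chain[open] ⇒ blocked
  4. E → L → F ← Q — L:chain[blocks]; F:collider[blocks] ⇒ blocked
All paths are blocked; E ⊥ Q | {L} holds.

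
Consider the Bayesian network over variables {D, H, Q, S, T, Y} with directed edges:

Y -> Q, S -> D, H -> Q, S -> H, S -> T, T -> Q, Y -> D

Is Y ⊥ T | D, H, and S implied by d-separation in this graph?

Yes — Y and T are d-separated given {D, H, S}.

Enumerating the 4 paths from Y to T and testing each for blocking by {D, H, S}:
  1. Y → D ← S → T — D:collider[open]; S:fork[blocks] ⇒ blocked
  2. Y → D ← S → H → Q ← T — D:collider[open]; S:fork[blocks]; H:chain[blocks]; Q:collider[blocks] ⇒ blocked
  3. Y → Q ← T — Q:collider[blocks] ⇒ blocked
  4. Y → Q ← H ← S → T — Q:collider[blocks]; H:chain[blocks]; S:fork[blocks] ⇒ blocked
Since every path is blocked, d-separation holds.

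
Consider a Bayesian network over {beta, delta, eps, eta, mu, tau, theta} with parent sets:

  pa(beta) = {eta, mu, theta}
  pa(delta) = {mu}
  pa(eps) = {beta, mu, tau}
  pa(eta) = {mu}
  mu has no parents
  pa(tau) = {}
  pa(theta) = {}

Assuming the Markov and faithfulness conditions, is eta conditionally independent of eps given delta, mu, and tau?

We examine all 4 paths between eta and eps:
  1. eta → beta → eps — beta:chain[open] ⇒ active
  2. eta → beta ← mu → eps — beta:collider[blocks]; mu:fork[blocks] ⇒ blocked
  3. eta ← mu → beta → eps — mu:fork[blocks]; beta:chain[open] ⇒ blocked
  4. eta ← mu → eps — mu:fork[blocks] ⇒ blocked
At least one path is unblocked, so d-separation fails.

No — eta and eps are not d-separated given {delta, mu, tau}.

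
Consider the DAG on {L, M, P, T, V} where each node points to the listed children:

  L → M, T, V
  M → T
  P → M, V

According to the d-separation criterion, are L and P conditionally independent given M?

No — L and P are not d-separated given {M}.

We examine all 3 paths between L and P:
  1. L → V ← P — V:collider[blocks] ⇒ blocked
  2. L → T ← M ← P — T:collider[blocks]; M:chain[blocks] ⇒ blocked
  3. L → M ← P — M:collider[open] ⇒ active
At least one path is unblocked, so d-separation fails.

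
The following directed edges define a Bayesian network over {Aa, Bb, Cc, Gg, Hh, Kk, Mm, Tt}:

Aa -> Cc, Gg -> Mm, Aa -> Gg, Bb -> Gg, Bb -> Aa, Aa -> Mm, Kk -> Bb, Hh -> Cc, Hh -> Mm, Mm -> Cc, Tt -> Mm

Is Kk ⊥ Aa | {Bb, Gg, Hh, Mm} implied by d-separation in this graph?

Yes

There are 5 undirected paths between Kk and Aa; checking each against the conditioning set {Bb, Gg, Hh, Mm}:
  1. Kk → Bb → Aa — Bb:chain[blocks] ⇒ blocked
  2. Kk → Bb → Gg ← Aa — Bb:chain[blocks]; Gg:collider[open] ⇒ blocked
  3. Kk → Bb → Gg → Mm → Cc ← Aa — Bb:chain[blocks]; Gg:chain[blocks]; Mm:chain[blocks]; Cc:collider[blocks] ⇒ blocked
  4. Kk → Bb → Gg → Mm ← Aa — Bb:chain[blocks]; Gg:chain[blocks]; Mm:collider[open] ⇒ blocked
  5. Kk → Bb → Gg → Mm ← Hh → Cc ← Aa — Bb:chain[blocks]; Gg:chain[blocks]; Mm:collider[open]; Hh:fork[blocks]; Cc:collider[blocks] ⇒ blocked
All paths are blocked; Kk ⊥ Aa | {Bb, Gg, Hh, Mm} holds.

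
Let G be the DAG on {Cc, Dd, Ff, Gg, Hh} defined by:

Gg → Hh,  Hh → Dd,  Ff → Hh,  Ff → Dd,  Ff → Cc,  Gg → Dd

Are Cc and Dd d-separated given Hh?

No

Enumerating the 3 paths from Cc to Dd and testing each for blocking by {Hh}:
  1. Cc ← Ff → Hh → Dd — Ff:fork[open]; Hh:chain[blocks] ⇒ blocked
  2. Cc ← Ff → Hh ← Gg → Dd — Ff:fork[open]; Hh:collider[open]; Gg:fork[open] ⇒ active
  3. Cc ← Ff → Dd — Ff:fork[open] ⇒ active
Since the path Cc ← Ff → Hh ← Gg → Dd is active, Cc and Dd are not d-separated given {Hh}.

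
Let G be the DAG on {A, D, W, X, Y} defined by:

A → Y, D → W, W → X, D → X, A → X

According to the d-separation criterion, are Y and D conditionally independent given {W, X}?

There are 2 undirected paths between Y and D; checking each against the conditioning set {W, X}:
  1. Y ← A → X ← W ← D — A:fork[open]; X:collider[open]; W:chain[blocks] ⇒ blocked
  2. Y ← A → X ← D — A:fork[open]; X:collider[open] ⇒ active
Because an active path exists, Y and D are not d-separated.

No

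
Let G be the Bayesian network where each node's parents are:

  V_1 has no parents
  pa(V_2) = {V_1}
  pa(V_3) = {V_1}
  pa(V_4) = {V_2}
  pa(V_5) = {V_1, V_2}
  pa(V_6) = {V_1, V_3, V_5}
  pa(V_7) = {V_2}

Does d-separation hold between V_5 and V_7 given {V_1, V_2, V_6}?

Yes — V_5 and V_7 are d-separated given {V_1, V_2, V_6}.

Enumerating the 4 paths from V_5 to V_7 and testing each for blocking by {V_1, V_2, V_6}:
  1. V_5 → V_6 ← V_3 ← V_1 → V_2 → V_7 — V_6:collider[open]; V_3:chain[open]; V_1:fork[blocks]; V_2:chain[blocks] ⇒ blocked
  2. V_5 → V_6 ← V_1 → V_2 → V_7 — V_6:collider[open]; V_1:fork[blocks]; V_2:chain[blocks] ⇒ blocked
  3. V_5 ← V_2 → V_7 — V_2:fork[blocks] ⇒ blocked
  4. V_5 ← V_1 → V_2 → V_7 — V_1:fork[blocks]; V_2:chain[blocks] ⇒ blocked
Every path is blocked, so V_5 and V_7 are d-separated given {V_1, V_2, V_6}.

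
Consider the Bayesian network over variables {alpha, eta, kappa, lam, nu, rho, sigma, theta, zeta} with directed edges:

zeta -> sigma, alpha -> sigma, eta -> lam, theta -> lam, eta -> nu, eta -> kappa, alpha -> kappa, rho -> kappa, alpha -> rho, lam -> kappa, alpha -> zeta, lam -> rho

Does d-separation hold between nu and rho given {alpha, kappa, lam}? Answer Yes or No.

We examine all 6 paths between nu and rho:
  1. nu ← eta → kappa ← rho — eta:fork[open]; kappa:collider[open] ⇒ active
  2. nu ← eta → kappa ← alpha → rho — eta:fork[open]; kappa:collider[open]; alpha:fork[blocks] ⇒ blocked
  3. nu ← eta → kappa ← lam → rho — eta:fork[open]; kappa:collider[open]; lam:fork[blocks] ⇒ blocked
  4. nu ← eta → lam → kappa ← rho — eta:fork[open]; lam:chain[blocks]; kappa:collider[open] ⇒ blocked
  5. nu ← eta → lam → kappa ← alpha → rho — eta:fork[open]; lam:chain[blocks]; kappa:collider[open]; alpha:fork[blocks] ⇒ blocked
  6. nu ← eta → lam → rho — eta:fork[open]; lam:chain[blocks] ⇒ blocked
Since the path nu ← eta → kappa ← rho is active, nu and rho are not d-separated given {alpha, kappa, lam}.

No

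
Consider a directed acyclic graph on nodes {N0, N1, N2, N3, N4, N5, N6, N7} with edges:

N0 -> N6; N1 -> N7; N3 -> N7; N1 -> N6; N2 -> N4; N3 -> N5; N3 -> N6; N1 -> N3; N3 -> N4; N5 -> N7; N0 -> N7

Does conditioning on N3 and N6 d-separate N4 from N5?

Yes — N4 and N5 are d-separated given {N3, N6}.

6 paths connect N4 and N5; each must be blocked for d-separation to hold:
  1. N4 ← N3 → N7 ← N5 — N3:fork[blocks]; N7:collider[blocks] ⇒ blocked
  2. N4 ← N3 → N6 ← N1 → N7 ← N5 — N3:fork[blocks]; N6:collider[open]; N1:fork[open]; N7:collider[blocks] ⇒ blocked
  3. N4 ← N3 → N6 ← N0 → N7 ← N5 — N3:fork[blocks]; N6:collider[open]; N0:fork[open]; N7:collider[blocks] ⇒ blocked
  4. N4 ← N3 → N5 — N3:fork[blocks] ⇒ blocked
  5. N4 ← N3 ← N1 → N7 ← N5 — N3:chain[blocks]; N1:fork[open]; N7:collider[blocks] ⇒ blocked
  6. N4 ← N3 ← N1 → N6 ← N0 → N7 ← N5 — N3:chain[blocks]; N1:fork[open]; N6:collider[open]; N0:fork[open]; N7:collider[blocks] ⇒ blocked
Every path is blocked, so N4 and N5 are d-separated given {N3, N6}.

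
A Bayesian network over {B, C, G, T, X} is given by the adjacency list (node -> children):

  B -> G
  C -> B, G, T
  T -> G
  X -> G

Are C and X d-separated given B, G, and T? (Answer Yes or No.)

No

Enumerating the 3 paths from C to X and testing each for blocking by {B, G, T}:
  1. C → G ← X — G:collider[open] ⇒ active
  2. C → T → G ← X — T:chain[blocks]; G:collider[open] ⇒ blocked
  3. C → B → G ← X — B:chain[blocks]; G:collider[open] ⇒ blocked
Because an active path exists, C and X are not d-separated.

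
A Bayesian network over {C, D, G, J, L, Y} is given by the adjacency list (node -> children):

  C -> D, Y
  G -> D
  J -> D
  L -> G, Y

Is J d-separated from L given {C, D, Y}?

We examine all 2 paths between J and L:
Path 1: J → D ← C → Y ← L
  C is a fork here and C is conditioned on, so the path is blocked at C.
Path 2: J → D ← G ← L
  D is a collider and D is conditioned on, which opens it; G is a chain and G is not conditioned on — no node blocks this path, so it is active.
At least one path is unblocked, so d-separation fails.

No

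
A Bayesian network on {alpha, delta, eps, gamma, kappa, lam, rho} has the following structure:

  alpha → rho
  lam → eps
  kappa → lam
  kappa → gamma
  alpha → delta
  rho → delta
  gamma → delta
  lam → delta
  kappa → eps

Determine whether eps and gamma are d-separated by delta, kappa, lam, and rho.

We examine all 4 paths between eps and gamma:
Path 1: eps ← lam → delta ← gamma
  lam is a fork here and lam is conditioned on, so the path is blocked at lam.
Path 2: eps ← lam ← kappa → gamma
  lam is a chain here and lam is conditioned on, so the path is blocked at lam.
Path 3: eps ← kappa → gamma
  kappa is a fork here and kappa is conditioned on, so the path is blocked at kappa.
Path 4: eps ← kappa → lam → delta ← gamma
  kappa is a fork here and kappa is conditioned on, so the path is blocked at kappa.
Since every path is blocked, d-separation holds.

Yes — eps and gamma are d-separated given {delta, kappa, lam, rho}.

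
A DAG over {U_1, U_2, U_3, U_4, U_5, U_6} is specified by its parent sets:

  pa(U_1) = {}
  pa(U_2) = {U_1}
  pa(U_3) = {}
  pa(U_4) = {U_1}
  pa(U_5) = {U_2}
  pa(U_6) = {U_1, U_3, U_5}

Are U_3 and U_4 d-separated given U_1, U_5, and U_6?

There are 2 undirected paths between U_3 and U_4; checking each against the conditioning set {U_1, U_5, U_6}:
  1. U_3 → U_6 ← U_1 → U_4 — U_6:collider[open]; U_1:fork[blocks] ⇒ blocked
  2. U_3 → U_6 ← U_5 ← U_2 ← U_1 → U_4 — U_6:collider[open]; U_5:chain[blocks]; U_2:chain[open]; U_1:fork[blocks] ⇒ blocked
Every path is blocked, so U_3 and U_4 are d-separated given {U_1, U_5, U_6}.

Yes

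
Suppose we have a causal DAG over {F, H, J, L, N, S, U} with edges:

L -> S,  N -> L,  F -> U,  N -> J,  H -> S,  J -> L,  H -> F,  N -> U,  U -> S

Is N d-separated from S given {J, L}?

No

4 paths connect N and S; each must be blocked for d-separation to hold:
Path 1: N → U ← F ← H → S
  U is a collider here and neither U nor any of its descendants is conditioned on, so the collider stays closed — the path is blocked at U.
Path 2: N → U → S
  U is a chain and U is not conditioned on — no node blocks this path, so it is active.
Path 3: N → J → L → S
  J is a chain here and J is conditioned on, so the path is blocked at J.
Path 4: N → L → S
  L is a chain here and L is conditioned on, so the path is blocked at L.
Since the path N → U → S is active, N and S are not d-separated given {J, L}.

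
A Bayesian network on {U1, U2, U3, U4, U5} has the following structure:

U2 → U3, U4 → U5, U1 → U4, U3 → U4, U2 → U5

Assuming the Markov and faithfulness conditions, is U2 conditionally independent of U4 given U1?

No

2 paths connect U2 and U4; each must be blocked for d-separation to hold:
  1. U2 → U5 ← U4 — U5:collider[blocks] ⇒ blocked
  2. U2 → U3 → U4 — U3:chain[open] ⇒ active
Since the path U2 → U3 → U4 is active, U2 and U4 are not d-separated given {U1}.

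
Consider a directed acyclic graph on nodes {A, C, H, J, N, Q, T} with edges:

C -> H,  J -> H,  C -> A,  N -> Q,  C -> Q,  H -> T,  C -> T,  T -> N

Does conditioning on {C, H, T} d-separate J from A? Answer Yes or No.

Enumerating the 3 paths from J to A and testing each for blocking by {C, H, T}:
Path 1: J → H ← C → A
  C is a fork here and C is conditioned on, so the path is blocked at C.
Path 2: J → H → T ← C → A
  H is a chain here and H is conditioned on, so the path is blocked at H.
Path 3: J → H → T → N → Q ← C → A
  H is a chain here and H is conditioned on, so the path is blocked at H.
Every path is blocked, so J and A are d-separated given {C, H, T}.

Yes — J and A are d-separated given {C, H, T}.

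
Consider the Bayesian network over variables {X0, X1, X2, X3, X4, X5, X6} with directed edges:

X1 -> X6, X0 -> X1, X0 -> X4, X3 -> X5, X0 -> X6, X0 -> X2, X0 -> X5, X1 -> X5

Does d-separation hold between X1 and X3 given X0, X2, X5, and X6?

No — X1 and X3 are not d-separated given {X0, X2, X5, X6}.

3 paths connect X1 and X3; each must be blocked for d-separation to hold:
Path 1: X1 → X6 ← X0 → X5 ← X3
  X0 is a fork here and X0 is conditioned on, so the path is blocked at X0.
Path 2: X1 ← X0 → X5 ← X3
  X0 is a fork here and X0 is conditioned on, so the path is blocked at X0.
Path 3: X1 → X5 ← X3
  X5 is a collider and X5 is conditioned on, which opens it — no node blocks this path, so it is active.
Because an active path exists, X1 and X3 are not d-separated.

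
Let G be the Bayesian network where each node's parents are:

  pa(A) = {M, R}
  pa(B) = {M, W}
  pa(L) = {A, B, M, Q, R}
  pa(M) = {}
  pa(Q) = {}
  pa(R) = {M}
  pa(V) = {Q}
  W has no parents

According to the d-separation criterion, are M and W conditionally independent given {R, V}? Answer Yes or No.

6 paths connect M and W; each must be blocked for d-separation to hold:
Path 1: M → L ← B ← W
  L is a collider here and neither L nor any of its descendants is conditioned on, so the collider stays closed — the path is blocked at L.
Path 2: M → R → L ← B ← W
  R is a chain here and R is conditioned on, so the path is blocked at R.
Path 3: M → R → A → L ← B ← W
  R is a chain here and R is conditioned on, so the path is blocked at R.
Path 4: M → B ← W
  B is a collider here and neither B nor any of its descendants is conditioned on, so the collider stays closed — the path is blocked at B.
Path 5: M → A → L ← B ← W
  L is a collider here and neither L nor any of its descendants is conditioned on, so the collider stays closed — the path is blocked at L.
Path 6: M → A ← R → L ← B ← W
  A is a collider here and neither A nor any of its descendants is conditioned on, so the collider stays closed — the path is blocked at A.
All paths are blocked; M ⊥ W | {R, V} holds.

Yes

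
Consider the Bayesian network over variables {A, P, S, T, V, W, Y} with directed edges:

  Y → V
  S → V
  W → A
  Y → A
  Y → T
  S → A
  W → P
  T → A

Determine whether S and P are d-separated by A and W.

Yes

Enumerating the 3 paths from S to P and testing each for blocking by {A, W}:
  1. S → A ← W → P — A:collider[open]; W:fork[blocks] ⇒ blocked
  2. S → V ← Y → A ← W → P — V:collider[blocks]; Y:fork[open]; A:collider[open]; W:fork[blocks] ⇒ blocked
  3. S → V ← Y → T → A ← W → P — V:collider[blocks]; Y:fork[open]; T:chain[open]; A:collider[open]; W:fork[blocks] ⇒ blocked
Since every path is blocked, d-separation holds.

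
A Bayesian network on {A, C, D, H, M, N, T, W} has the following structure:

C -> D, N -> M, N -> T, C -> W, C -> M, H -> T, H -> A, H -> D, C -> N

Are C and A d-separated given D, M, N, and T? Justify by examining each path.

We examine all 3 paths between C and A:
Path 1: C → M ← N → T ← H → A
  N is a fork here and N is conditioned on, so the path is blocked at N.
Path 2: C → N → T ← H → A
  N is a chain here and N is conditioned on, so the path is blocked at N.
Path 3: C → D ← H → A
  D is a collider and D is conditioned on, which opens it; H is a fork and H is not conditioned on — no node blocks this path, so it is active.
Because an active path exists, C and A are not d-separated.

No — C and A are not d-separated given {D, M, N, T}.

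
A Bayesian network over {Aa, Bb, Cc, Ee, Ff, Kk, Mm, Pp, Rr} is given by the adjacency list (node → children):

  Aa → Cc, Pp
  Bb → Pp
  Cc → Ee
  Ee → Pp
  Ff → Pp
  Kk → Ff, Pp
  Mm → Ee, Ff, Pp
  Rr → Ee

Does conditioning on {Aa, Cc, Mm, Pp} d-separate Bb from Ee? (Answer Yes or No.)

Enumerating the 5 paths from Bb to Ee and testing each for blocking by {Aa, Cc, Mm, Pp}:
  1. Bb → Pp ← Kk → Ff ← Mm → Ee — Pp:collider[open]; Kk:fork[open]; Ff:collider[open]; Mm:fork[blocks] ⇒ blocked
  2. Bb → Pp ← Mm → Ee — Pp:collider[open]; Mm:fork[blocks] ⇒ blocked
  3. Bb → Pp ← Ee — Pp:collider[open] ⇒ active
  4. Bb → Pp ← Aa → Cc → Ee — Pp:collider[open]; Aa:fork[blocks]; Cc:chain[blocks] ⇒ blocked
  5. Bb → Pp ← Ff ← Mm → Ee — Pp:collider[open]; Ff:chain[open]; Mm:fork[blocks] ⇒ blocked
Since the path Bb → Pp ← Ee is active, Bb and Ee are not d-separated given {Aa, Cc, Mm, Pp}.

No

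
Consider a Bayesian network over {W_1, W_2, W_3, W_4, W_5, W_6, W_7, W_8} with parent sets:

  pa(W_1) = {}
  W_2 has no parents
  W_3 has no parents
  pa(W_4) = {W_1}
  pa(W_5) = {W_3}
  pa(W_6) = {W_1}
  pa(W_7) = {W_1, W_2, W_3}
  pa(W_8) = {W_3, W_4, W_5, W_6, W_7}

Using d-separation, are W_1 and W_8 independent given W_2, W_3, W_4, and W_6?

5 paths connect W_1 and W_8; each must be blocked for d-separation to hold:
Path 1: W_1 → W_7 ← W_3 → W_5 → W_8
  W_7 is a collider here and neither W_7 nor any of its descendants is conditioned on, so the collider stays closed — the path is blocked at W_7.
Path 2: W_1 → W_7 ← W_3 → W_8
  W_7 is a collider here and neither W_7 nor any of its descendants is conditioned on, so the collider stays closed — the path is blocked at W_7.
Path 3: W_1 → W_7 → W_8
  W_7 is a chain and W_7 is not conditioned on — no node blocks this path, so it is active.
Path 4: W_1 → W_6 → W_8
  W_6 is a chain here and W_6 is conditioned on, so the path is blocked at W_6.
Path 5: W_1 → W_4 → W_8
  W_4 is a chain here and W_4 is conditioned on, so the path is blocked at W_4.
Because an active path exists, W_1 and W_8 are not d-separated.

No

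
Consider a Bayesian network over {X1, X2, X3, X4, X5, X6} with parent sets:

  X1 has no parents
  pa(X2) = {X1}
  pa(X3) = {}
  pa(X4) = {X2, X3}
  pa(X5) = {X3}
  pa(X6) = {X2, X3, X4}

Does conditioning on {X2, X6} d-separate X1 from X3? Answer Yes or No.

We examine all 4 paths between X1 and X3:
  1. X1 → X2 → X6 ← X4 ← X3 — X2:chain[blocks]; X6:collider[open]; X4:chain[open] ⇒ blocked
  2. X1 → X2 → X6 ← X3 — X2:chain[blocks]; X6:collider[open] ⇒ blocked
  3. X1 → X2 → X4 → X6 ← X3 — X2:chain[blocks]; X4:chain[open]; X6:collider[open] ⇒ blocked
  4. X1 → X2 → X4 ← X3 — X2:chain[blocks]; X4:collider[open] ⇒ blocked
Since every path is blocked, d-separation holds.

Yes — X1 and X3 are d-separated given {X2, X6}.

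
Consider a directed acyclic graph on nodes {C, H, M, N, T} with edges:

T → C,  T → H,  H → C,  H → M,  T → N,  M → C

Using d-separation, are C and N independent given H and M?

No

We examine all 3 paths between C and N:
  1. C ← H ← T → N — H:chain[blocks]; T:fork[open] ⇒ blocked
  2. C ← M ← H ← T → N — M:chain[blocks]; H:chain[blocks]; T:fork[open] ⇒ blocked
  3. C ← T → N — T:fork[open] ⇒ active
At least one path is unblocked, so d-separation fails.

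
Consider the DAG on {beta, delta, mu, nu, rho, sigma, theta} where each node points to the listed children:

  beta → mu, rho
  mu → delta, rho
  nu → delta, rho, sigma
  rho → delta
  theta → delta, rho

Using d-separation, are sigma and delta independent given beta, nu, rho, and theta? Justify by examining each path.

Yes

There are 5 undirected paths between sigma and delta; checking each against the conditioning set {beta, nu, rho, theta}:
Path 1: sigma ← nu → rho ← beta → mu → delta
  nu is a fork here and nu is conditioned on, so the path is blocked at nu.
Path 2: sigma ← nu → rho → delta
  nu is a fork here and nu is conditioned on, so the path is blocked at nu.
Path 3: sigma ← nu → rho ← theta → delta
  nu is a fork here and nu is conditioned on, so the path is blocked at nu.
Path 4: sigma ← nu → rho ← mu → delta
  nu is a fork here and nu is conditioned on, so the path is blocked at nu.
Path 5: sigma ← nu → delta
  nu is a fork here and nu is conditioned on, so the path is blocked at nu.
Every path is blocked, so sigma and delta are d-separated given {beta, nu, rho, theta}.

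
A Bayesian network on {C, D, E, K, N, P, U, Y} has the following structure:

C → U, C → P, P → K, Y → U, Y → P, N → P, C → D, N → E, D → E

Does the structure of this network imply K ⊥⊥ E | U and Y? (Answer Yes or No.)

No

There are 3 undirected paths between K and E; checking each against the conditioning set {U, Y}:
  1. K ← P ← Y → U ← C → D → E — P:chain[open]; Y:fork[blocks]; U:collider[open]; C:fork[open]; D:chain[open] ⇒ blocked
  2. K ← P ← N → E — P:chain[open]; N:fork[open] ⇒ active
  3. K ← P ← C → D → E — P:chain[open]; C:fork[open]; D:chain[open] ⇒ active
At least one path is unblocked, so d-separation fails.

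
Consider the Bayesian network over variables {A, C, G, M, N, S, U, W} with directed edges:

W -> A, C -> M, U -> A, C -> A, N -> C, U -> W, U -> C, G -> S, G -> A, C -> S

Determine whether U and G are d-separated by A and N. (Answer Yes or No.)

6 paths connect U and G; each must be blocked for d-separation to hold:
  1. U → C → S ← G — C:chain[open]; S:collider[blocks] ⇒ blocked
  2. U → C → A ← G — C:chain[open]; A:collider[open] ⇒ active
  3. U → W → A ← C → S ← G — W:chain[open]; A:collider[open]; C:fork[open]; S:collider[blocks] ⇒ blocked
  4. U → W → A ← G — W:chain[open]; A:collider[open] ⇒ active
  5. U → A ← C → S ← G — A:collider[open]; C:fork[open]; S:collider[blocks] ⇒ blocked
  6. U → A ← G — A:collider[open] ⇒ active
Since the path U → C → A ← G is active, U and G are not d-separated given {A, N}.

No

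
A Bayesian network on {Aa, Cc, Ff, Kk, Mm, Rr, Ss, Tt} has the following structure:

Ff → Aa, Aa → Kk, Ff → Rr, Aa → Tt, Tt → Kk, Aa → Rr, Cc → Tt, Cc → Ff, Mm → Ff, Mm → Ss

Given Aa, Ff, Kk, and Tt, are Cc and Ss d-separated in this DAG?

5 paths connect Cc and Ss; each must be blocked for d-separation to hold:
  1. Cc → Ff ← Mm → Ss — Ff:collider[open]; Mm:fork[open] ⇒ active
  2. Cc → Tt → Kk ← Aa → Rr ← Ff ← Mm → Ss — Tt:chain[blocks]; Kk:collider[open]; Aa:fork[blocks]; Rr:collider[blocks]; Ff:chain[blocks]; Mm:fork[open] ⇒ blocked
  3. Cc → Tt → Kk ← Aa ← Ff ← Mm → Ss — Tt:chain[blocks]; Kk:collider[open]; Aa:chain[blocks]; Ff:chain[blocks]; Mm:fork[open] ⇒ blocked
  4. Cc → Tt ← Aa → Rr ← Ff ← Mm → Ss — Tt:collider[open]; Aa:fork[blocks]; Rr:collider[blocks]; Ff:chain[blocks]; Mm:fork[open] ⇒ blocked
  5. Cc → Tt ← Aa ← Ff ← Mm → Ss — Tt:collider[open]; Aa:chain[blocks]; Ff:chain[blocks]; Mm:fork[open] ⇒ blocked
Because an active path exists, Cc and Ss are not d-separated.

No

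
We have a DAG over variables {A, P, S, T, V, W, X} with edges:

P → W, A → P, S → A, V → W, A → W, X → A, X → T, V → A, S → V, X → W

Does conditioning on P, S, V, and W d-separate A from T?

Enumerating the 5 paths from A to T and testing each for blocking by {P, S, V, W}:
Path 1: A → P → W ← X → T
  P is a chain here and P is conditioned on, so the path is blocked at P.
Path 2: A ← S → V → W ← X → T
  S is a fork here and S is conditioned on, so the path is blocked at S.
Path 3: A → W ← X → T
  W is a collider and W is conditioned on, which opens it; X is a fork and X is not conditioned on — no node blocks this path, so it is active.
Path 4: A ← X → T
  X is a fork and X is not conditioned on — no node blocks this path, so it is active.
Path 5: A ← V → W ← X → T
  V is a fork here and V is conditioned on, so the path is blocked at V.
Since the path A → W ← X → T is active, A and T are not d-separated given {P, S, V, W}.

No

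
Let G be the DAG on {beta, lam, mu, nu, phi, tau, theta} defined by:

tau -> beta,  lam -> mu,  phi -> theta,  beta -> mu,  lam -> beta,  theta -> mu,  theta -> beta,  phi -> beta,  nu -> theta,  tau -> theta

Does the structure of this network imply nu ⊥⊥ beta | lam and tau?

No

We examine all 5 paths between nu and beta:
  1. nu → theta ← phi → beta — theta:collider[blocks]; phi:fork[open] ⇒ blocked
  2. nu → theta ← tau → beta — theta:collider[blocks]; tau:fork[blocks] ⇒ blocked
  3. nu → theta → mu ← lam → beta — theta:chain[open]; mu:collider[blocks]; lam:fork[blocks] ⇒ blocked
  4. nu → theta → mu ← beta — theta:chain[open]; mu:collider[blocks] ⇒ blocked
  5. nu → theta → beta — theta:chain[open] ⇒ active
At least one path is unblocked, so d-separation fails.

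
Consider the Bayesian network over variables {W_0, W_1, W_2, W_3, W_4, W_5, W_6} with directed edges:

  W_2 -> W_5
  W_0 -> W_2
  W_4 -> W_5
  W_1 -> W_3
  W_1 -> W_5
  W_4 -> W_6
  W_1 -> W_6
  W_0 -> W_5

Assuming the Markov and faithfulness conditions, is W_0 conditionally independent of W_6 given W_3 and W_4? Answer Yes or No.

Yes

There are 4 undirected paths between W_0 and W_6; checking each against the conditioning set {W_3, W_4}:
  1. W_0 → W_5 ← W_4 → W_6 — W_5:collider[blocks]; W_4:fork[blocks] ⇒ blocked
  2. W_0 → W_5 ← W_1 → W_6 — W_5:collider[blocks]; W_1:fork[open] ⇒ blocked
  3. W_0 → W_2 → W_5 ← W_4 → W_6 — W_2:chain[open]; W_5:collider[blocks]; W_4:fork[blocks] ⇒ blocked
  4. W_0 → W_2 → W_5 ← W_1 → W_6 — W_2:chain[open]; W_5:collider[blocks]; W_1:fork[open] ⇒ blocked
All paths are blocked; W_0 ⊥ W_6 | {W_3, W_4} holds.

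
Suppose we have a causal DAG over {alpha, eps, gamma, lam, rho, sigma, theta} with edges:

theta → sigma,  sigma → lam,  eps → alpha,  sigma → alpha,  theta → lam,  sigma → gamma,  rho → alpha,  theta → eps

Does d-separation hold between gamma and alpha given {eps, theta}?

There are 3 undirected paths between gamma and alpha; checking each against the conditioning set {eps, theta}:
Path 1: gamma ← sigma ← theta → eps → alpha
  theta is a fork here and theta is conditioned on, so the path is blocked at theta.
Path 2: gamma ← sigma → lam ← theta → eps → alpha
  lam is a collider here and neither lam nor any of its descendants is conditioned on, so the collider stays closed — the path is blocked at lam.
Path 3: gamma ← sigma → alpha
  sigma is a fork and sigma is not conditioned on — no node blocks this path, so it is active.
Because an active path exists, gamma and alpha are not d-separated.

No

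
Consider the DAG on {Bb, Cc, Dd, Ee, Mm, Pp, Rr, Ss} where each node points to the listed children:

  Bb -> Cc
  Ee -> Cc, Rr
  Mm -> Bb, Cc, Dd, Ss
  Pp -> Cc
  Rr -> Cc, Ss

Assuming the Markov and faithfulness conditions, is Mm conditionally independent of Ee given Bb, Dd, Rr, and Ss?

Yes — Mm and Ee are d-separated given {Bb, Dd, Rr, Ss}.

6 paths connect Mm and Ee; each must be blocked for d-separation to hold:
  1. Mm → Cc ← Ee — Cc:collider[blocks] ⇒ blocked
  2. Mm → Cc ← Rr ← Ee — Cc:collider[blocks]; Rr:chain[blocks] ⇒ blocked
  3. Mm → Ss ← Rr → Cc ← Ee — Ss:collider[open]; Rr:fork[blocks]; Cc:collider[blocks] ⇒ blocked
  4. Mm → Ss ← Rr ← Ee — Ss:collider[open]; Rr:chain[blocks] ⇒ blocked
  5. Mm → Bb → Cc ← Ee — Bb:chain[blocks]; Cc:collider[blocks] ⇒ blocked
  6. Mm → Bb → Cc ← Rr ← Ee — Bb:chain[blocks]; Cc:collider[blocks]; Rr:chain[blocks] ⇒ blocked
Every path is blocked, so Mm and Ee are d-separated given {Bb, Dd, Rr, Ss}.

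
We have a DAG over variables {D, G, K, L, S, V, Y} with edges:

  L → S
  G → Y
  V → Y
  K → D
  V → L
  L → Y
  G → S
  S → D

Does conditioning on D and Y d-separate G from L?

We examine all 3 paths between G and L:
Path 1: G → Y ← L
  Y is a collider and Y is conditioned on, which opens it — no node blocks this path, so it is active.
Path 2: G → Y ← V → L
  Y is a collider and Y is conditioned on, which opens it; V is a fork and V is not conditioned on — no node blocks this path, so it is active.
Path 3: G → S ← L
  S is a collider and its descendant D is conditioned on, which opens it — no node blocks this path, so it is active.
At least one path is unblocked, so d-separation fails.

No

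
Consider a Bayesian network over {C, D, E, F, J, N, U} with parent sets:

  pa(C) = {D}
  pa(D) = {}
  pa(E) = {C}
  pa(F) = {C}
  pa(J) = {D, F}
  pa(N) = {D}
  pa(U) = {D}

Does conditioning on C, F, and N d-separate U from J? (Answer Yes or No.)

No

There are 2 undirected paths between U and J; checking each against the conditioning set {C, F, N}:
Path 1: U ← D → C → F → J
  C is a chain here and C is conditioned on, so the path is blocked at C.
Path 2: U ← D → J
  D is a fork and D is not conditioned on — no node blocks this path, so it is active.
At least one path is unblocked, so d-separation fails.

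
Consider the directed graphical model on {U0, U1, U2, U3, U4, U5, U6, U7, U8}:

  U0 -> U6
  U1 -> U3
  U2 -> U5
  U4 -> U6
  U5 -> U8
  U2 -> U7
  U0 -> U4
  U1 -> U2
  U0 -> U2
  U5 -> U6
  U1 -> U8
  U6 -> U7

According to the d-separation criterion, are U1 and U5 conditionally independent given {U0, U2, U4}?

Enumerating the 5 paths from U1 to U5 and testing each for blocking by {U0, U2, U4}:
Path 1: U1 → U2 → U5
  U2 is a chain here and U2 is conditioned on, so the path is blocked at U2.
Path 2: U1 → U2 → U7 ← U6 ← U5
  U2 is a chain here and U2 is conditioned on, so the path is blocked at U2.
Path 3: U1 → U2 ← U0 → U6 ← U5
  U0 is a fork here and U0 is conditioned on, so the path is blocked at U0.
Path 4: U1 → U2 ← U0 → U4 → U6 ← U5
  U0 is a fork here and U0 is conditioned on, so the path is blocked at U0.
Path 5: U1 → U8 ← U5
  U8 is a collider here and neither U8 nor any of its descendants is conditioned on, so the collider stays closed — the path is blocked at U8.
Every path is blocked, so U1 and U5 are d-separated given {U0, U2, U4}.

Yes — U1 and U5 are d-separated given {U0, U2, U4}.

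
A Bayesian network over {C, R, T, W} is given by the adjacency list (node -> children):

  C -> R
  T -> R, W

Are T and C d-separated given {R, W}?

The only undirected path from T to C is:
Path 1: T → R ← C
  R is a collider and R is conditioned on, which opens it — no node blocks this path, so it is active.
Because an active path exists, T and C are not d-separated.

No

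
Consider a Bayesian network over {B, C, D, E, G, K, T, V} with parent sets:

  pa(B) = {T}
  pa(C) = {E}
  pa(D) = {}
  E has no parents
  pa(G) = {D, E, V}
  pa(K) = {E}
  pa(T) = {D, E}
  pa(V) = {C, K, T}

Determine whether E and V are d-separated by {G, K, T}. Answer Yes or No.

We examine all 6 paths between E and V:
Path 1: E → T ← D → G ← V
  T is a collider and T is conditioned on, which opens it; D is a fork and D is not conditioned on; G is a collider and G is conditioned on, which opens it — no node blocks this path, so it is active.
Path 2: E → T → V
  T is a chain here and T is conditioned on, so the path is blocked at T.
Path 3: E → C → V
  C is a chain and C is not conditioned on — no node blocks this path, so it is active.
Path 4: E → K → V
  K is a chain here and K is conditioned on, so the path is blocked at K.
Path 5: E → G ← D → T → V
  T is a chain here and T is conditioned on, so the path is blocked at T.
Path 6: E → G ← V
  G is a collider and G is conditioned on, which opens it — no node blocks this path, so it is active.
At least one path is unblocked, so d-separation fails.

No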